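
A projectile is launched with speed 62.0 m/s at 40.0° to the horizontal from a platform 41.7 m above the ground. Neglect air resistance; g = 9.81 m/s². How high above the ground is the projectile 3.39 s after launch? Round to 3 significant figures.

v_y0 = 62.0 sin 40.0° = 39.85 m/s.
y(t) = 41.7 + v_y0 t − ½ g t² = 41.7 + 39.85×3.39 − ½×9.81×3.39² = 120 m.

120 m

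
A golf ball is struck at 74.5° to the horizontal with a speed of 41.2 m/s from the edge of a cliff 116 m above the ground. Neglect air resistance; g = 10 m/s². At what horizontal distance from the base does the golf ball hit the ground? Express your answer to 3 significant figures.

112 m

Components: v_x = 41.2 cos 74.5° = 11.01 m/s, v_y = 41.2 sin 74.5° = 39.70 m/s.
Vertical: 0 = 116 + 39.70 t − ½(10) t² ⇒ 5.000 t² − 39.70 t − 116 = 0.
t = [39.70 + √(1576 + 2320)] / 10.00 = 10.21 s.
Horizontal: R = v_x · t = 11.01 × 10.21 = 112 m.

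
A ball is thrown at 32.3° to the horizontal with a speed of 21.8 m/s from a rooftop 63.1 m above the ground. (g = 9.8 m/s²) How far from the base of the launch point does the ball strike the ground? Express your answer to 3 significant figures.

Components: v_x = 21.8 cos 32.3° = 18.43 m/s, v_y = 21.8 sin 32.3° = 11.65 m/s.
Vertical: 0 = 63.1 + 11.65 t − ½(9.8) t² ⇒ 4.900 t² − 11.65 t − 63.1 = 0.
t = [11.65 + √(135.7 + 1237)] / 9.800 = 4.969 s.
Horizontal: R = v_x · t = 18.43 × 4.969 = 91.6 m.

91.6 m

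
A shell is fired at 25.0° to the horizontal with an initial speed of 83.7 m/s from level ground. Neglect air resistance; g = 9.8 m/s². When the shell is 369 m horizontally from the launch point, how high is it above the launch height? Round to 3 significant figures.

v_x = 83.7 cos 25.0° = 75.86 m/s, v_y0 = 83.7 sin 25.0° = 35.37 m/s.
Time to reach x = 369 m: t = x / v_x = 369 / 75.86 = 4.864 s.
y = v_y0 t − ½ g t² = 35.37×4.864 − 4.900×4.864² = 56.1 m.

56.1 m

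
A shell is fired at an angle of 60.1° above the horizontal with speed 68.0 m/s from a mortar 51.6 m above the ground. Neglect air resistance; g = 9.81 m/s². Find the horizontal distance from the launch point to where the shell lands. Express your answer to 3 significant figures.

435 m

Components: v_x = 68.0 cos 60.1° = 33.90 m/s, v_y = 68.0 sin 60.1° = 58.95 m/s.
Vertical: 0 = 51.6 + 58.95 t − ½(9.81) t² ⇒ 4.905 t² − 58.95 t − 51.6 = 0.
t = [58.95 + √(3475 + 1012)] / 9.810 = 12.84 s.
Horizontal: R = v_x · t = 33.90 × 12.84 = 435 m.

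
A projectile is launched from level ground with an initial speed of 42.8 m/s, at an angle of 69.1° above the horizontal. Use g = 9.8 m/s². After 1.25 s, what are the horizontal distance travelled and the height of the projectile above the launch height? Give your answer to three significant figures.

x = 19.1 m, y = 42.3 m

v_x = 42.8 cos 69.1° = 15.27 m/s; v_y0 = 42.8 sin 69.1° = 39.98 m/s.
x = v_x t = 15.27 × 1.25 = 19.1 m.
y = v_y0 t − ½ g t² = 39.98×1.25 − 4.900×1.25² = 42.3 m.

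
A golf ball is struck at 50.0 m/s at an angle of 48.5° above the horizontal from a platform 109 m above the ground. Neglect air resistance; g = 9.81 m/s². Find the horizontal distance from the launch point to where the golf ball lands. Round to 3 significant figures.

327 m

Components: v_x = 50.0 cos 48.5° = 33.13 m/s, v_y = 50.0 sin 48.5° = 37.45 m/s.
Vertical: 0 = 109 + 37.45 t − ½(9.81) t² ⇒ 4.905 t² − 37.45 t − 109 = 0.
t = [37.45 + √(1403 + 2139)] / 9.810 = 9.884 s.
Horizontal: R = v_x · t = 33.13 × 9.884 = 327 m.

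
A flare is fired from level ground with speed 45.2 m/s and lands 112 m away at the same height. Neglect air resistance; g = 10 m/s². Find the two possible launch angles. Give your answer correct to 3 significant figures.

16.6° and 73.4°

Level-ground range: R = v₀² sin(2θ)/g ⇒ sin 2θ = R g / v₀² = 112×10/45.2² = 0.5482.
2θ = arcsin(0.5482) = 33.24° or 180° − 33.24° = 146.76°.
So θ = 16.6° or θ = 73.4°.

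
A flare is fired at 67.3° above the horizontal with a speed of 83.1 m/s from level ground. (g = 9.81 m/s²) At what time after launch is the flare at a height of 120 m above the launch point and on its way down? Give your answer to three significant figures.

13.9 s

v_y0 = 83.1 sin 67.3° = 76.66 m/s.
Set y = v_y0 t − ½ g t² = 120: 4.905 t² − 76.66 t + 120 = 0.
t = [76.66 ± √(5877 − 2354)] / 9.81 = (76.66 ± 59.35) / 9.81, giving t = 1.76 s or t = 13.9 s.
On the way down corresponds to the larger root: t = 13.9 s.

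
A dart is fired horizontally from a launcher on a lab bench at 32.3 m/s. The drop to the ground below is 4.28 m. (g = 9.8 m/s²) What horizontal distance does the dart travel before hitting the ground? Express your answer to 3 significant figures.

Initial vertical velocity is zero, so the fall time comes from h = ½ g t²: t = √(2 × 4.28 / 9.8) = 0.9346 s.
Horizontal motion is uniform at 32.3 m/s, so x = 32.3 × 0.9346 = 30.2 m.

30.2 m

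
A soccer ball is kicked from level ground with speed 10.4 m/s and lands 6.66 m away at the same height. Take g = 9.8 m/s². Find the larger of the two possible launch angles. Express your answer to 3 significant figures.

Level-ground range: R = v₀² sin(2θ)/g ⇒ sin 2θ = R g / v₀² = 6.66×9.8/10.4² = 0.6034.
2θ = arcsin(0.6034) = 37.11° or 180° − 37.11° = 142.89°.
So θ = 18.6° or θ = 71.4°.

71.4°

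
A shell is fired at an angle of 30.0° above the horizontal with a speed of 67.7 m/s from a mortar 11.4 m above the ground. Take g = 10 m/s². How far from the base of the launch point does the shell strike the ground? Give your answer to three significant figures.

Components: v_x = 67.7 cos 30.0° = 58.63 m/s, v_y = 67.7 sin 30.0° = 33.85 m/s.
Vertical: 0 = 11.4 + 33.85 t − ½(10) t² ⇒ 5.000 t² − 33.85 t − 11.4 = 0.
t = [33.85 + √(1146 + 228.0)] / 10.00 = 7.092 s.
Horizontal: R = v_x · t = 58.63 × 7.092 = 416 m.

416 m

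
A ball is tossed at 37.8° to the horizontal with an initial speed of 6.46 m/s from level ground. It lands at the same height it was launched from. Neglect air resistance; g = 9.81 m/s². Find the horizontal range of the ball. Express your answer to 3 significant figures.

4.12 m

For level ground, R = v₀² sin(2θ) / g.
sin(2 × 37.8°) = sin 75.60° = 0.9686.
R = (6.46)² × 0.9686 / 9.81 = 4.12 m.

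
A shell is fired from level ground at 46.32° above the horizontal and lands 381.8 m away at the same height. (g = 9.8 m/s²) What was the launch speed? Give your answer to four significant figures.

On level ground, R = v₀² sin(2θ) / g, so v₀ = √(R g / sin 2θ).
sin(2 × 46.32°) = 0.9989.
v₀ = √(381.8 × 9.8 / 0.9989) = √3745.8 = 61.20 m/s.

61.20 m/s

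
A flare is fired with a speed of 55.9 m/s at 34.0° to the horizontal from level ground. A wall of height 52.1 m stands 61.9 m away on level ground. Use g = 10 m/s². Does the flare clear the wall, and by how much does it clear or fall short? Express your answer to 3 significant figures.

v_x = 55.9 cos 34.0° = 46.34 m/s; v_y0 = 55.9 sin 34.0° = 31.26 m/s.
Time to reach the wall: t = 61.9 / 46.34 = 1.336 s.
Height at that point: y = 31.26×1.336 − 5.000×1.336² = 32.84 m.
That is 52.1 − 32.84 = 19.3 m below the top of the wall, so the flare does not clear it.

No — it falls 19.3 m short of clearing the wall.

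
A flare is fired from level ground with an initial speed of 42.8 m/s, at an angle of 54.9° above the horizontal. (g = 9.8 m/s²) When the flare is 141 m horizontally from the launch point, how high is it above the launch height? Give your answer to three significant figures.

39.8 m

v_x = 42.8 cos 54.9° = 24.61 m/s, v_y0 = 42.8 sin 54.9° = 35.02 m/s.
Time to reach x = 141 m: t = x / v_x = 141 / 24.61 = 5.729 s.
y = v_y0 t − ½ g t² = 35.02×5.729 − 4.900×5.729² = 39.8 m.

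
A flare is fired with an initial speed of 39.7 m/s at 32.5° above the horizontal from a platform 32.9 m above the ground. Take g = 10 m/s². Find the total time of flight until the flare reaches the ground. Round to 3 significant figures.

5.47 s

Vertical component: v_y = 39.7 sin 32.5° = 21.33 m/s.
Taking up as positive with launch at y = 32.9 m, landing at y = 0: 0 = 32.9 + 21.33 t − ½(10) t².
Solving 5.000 t² − 21.33 t − 32.9 = 0 gives t = [21.33 + √(21.33² + 4·5.000·32.9)] / 10.00 = 5.47 s.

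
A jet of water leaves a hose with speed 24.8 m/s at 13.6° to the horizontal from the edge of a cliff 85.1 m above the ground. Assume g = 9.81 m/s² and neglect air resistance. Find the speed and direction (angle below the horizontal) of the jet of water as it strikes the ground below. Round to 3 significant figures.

v_x = 24.8 cos 13.6° = 24.10 m/s (constant).
|v_y| at impact = √((5.832)² + 2×9.81×85.1) = 41.28 m/s.
Speed = √(24.10² + 41.28²) = 47.8 m/s; angle = arctan(41.28/24.10) = 59.7° below horizontal.

47.8 m/s at 59.7° below the horizontal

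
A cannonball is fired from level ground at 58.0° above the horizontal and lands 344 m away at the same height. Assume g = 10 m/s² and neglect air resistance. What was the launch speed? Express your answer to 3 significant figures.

On level ground, R = v₀² sin(2θ) / g, so v₀ = √(R g / sin 2θ).
sin(2 × 58.0°) = 0.8988.
v₀ = √(344 × 10 / 0.8988) = √3827 = 61.9 m/s.

61.9 m/s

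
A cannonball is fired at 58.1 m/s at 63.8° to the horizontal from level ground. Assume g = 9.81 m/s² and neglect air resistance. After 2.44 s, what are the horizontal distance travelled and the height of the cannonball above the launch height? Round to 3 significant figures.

x = 62.6 m, y = 98.0 m

v_x = 58.1 cos 63.8° = 25.65 m/s; v_y0 = 58.1 sin 63.8° = 52.13 m/s.
x = v_x t = 25.65 × 2.44 = 62.6 m.
y = v_y0 t − ½ g t² = 52.13×2.44 − 4.905×2.44² = 98.0 m.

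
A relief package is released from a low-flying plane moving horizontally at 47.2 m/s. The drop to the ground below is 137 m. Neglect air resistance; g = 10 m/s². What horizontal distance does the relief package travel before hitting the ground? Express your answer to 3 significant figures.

Initial vertical velocity is zero, so the fall time comes from h = ½ g t²: t = √(2 × 137 / 10) = 5.235 s.
Horizontal motion is uniform at 47.2 m/s, so x = 47.2 × 5.235 = 247 m.

247 m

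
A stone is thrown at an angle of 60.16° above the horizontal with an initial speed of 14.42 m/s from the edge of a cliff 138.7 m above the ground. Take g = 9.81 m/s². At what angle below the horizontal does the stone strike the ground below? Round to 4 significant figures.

82.38°

v_x = 14.42 cos 60.16° = 7.1751 m/s.
At impact |v_y| = √(v_y0² + 2 g h) = √(12.508² + 2×9.81×138.7) = 53.645 m/s.
Angle below horizontal = arctan(|v_y| / v_x) = arctan(53.645 / 7.1751) = 82.38°.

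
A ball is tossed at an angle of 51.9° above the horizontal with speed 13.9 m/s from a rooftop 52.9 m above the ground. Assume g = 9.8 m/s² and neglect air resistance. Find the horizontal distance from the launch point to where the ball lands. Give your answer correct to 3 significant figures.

Components: v_x = 13.9 cos 51.9° = 8.577 m/s, v_y = 13.9 sin 51.9° = 10.94 m/s.
Vertical: 0 = 52.9 + 10.94 t − ½(9.8) t² ⇒ 4.900 t² − 10.94 t − 52.9 = 0.
t = [10.94 + √(119.7 + 1037)] / 9.800 = 4.587 s.
Horizontal: R = v_x · t = 8.577 × 4.587 = 39.3 m.

39.3 m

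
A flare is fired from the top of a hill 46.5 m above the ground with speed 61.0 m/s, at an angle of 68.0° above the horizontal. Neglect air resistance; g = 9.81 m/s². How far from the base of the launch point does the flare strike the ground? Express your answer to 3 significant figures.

281 m

Components: v_x = 61.0 cos 68.0° = 22.85 m/s, v_y = 61.0 sin 68.0° = 56.56 m/s.
Vertical: 0 = 46.5 + 56.56 t − ½(9.81) t² ⇒ 4.905 t² − 56.56 t − 46.5 = 0.
t = [56.56 + √(3199 + 912.3)] / 9.810 = 12.30 s.
Horizontal: R = v_x · t = 22.85 × 12.30 = 281 m.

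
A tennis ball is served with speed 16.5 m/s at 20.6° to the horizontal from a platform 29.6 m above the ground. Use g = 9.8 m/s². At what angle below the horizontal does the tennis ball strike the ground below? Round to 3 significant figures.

v_x = 16.5 cos 20.6° = 15.44 m/s.
At impact |v_y| = √(v_y0² + 2 g h) = √(5.805² + 2×9.8×29.6) = 24.78 m/s.
Angle below horizontal = arctan(|v_y| / v_x) = arctan(24.78 / 15.44) = 58.1°.

58.1°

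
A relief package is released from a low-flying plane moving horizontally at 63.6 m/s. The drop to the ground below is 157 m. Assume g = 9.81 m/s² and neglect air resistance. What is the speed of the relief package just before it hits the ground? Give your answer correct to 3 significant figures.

Fall time: t = √(2 × 157 / 9.81) = 5.658 s.
At impact: v_x = 63.6 m/s (unchanged), v_y = g t = 9.81 × 5.658 = 55.50 m/s.
Speed = √(v_x² + v_y²) = √(4045 + 3080) = 84.4 m/s.

84.4 m/s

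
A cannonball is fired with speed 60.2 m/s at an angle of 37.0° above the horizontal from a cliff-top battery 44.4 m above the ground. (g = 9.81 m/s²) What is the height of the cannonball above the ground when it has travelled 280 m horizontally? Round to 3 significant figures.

89.0 m

v_x = 60.2 cos 37.0° = 48.08 m/s, v_y0 = 60.2 sin 37.0° = 36.23 m/s.
Time to reach x = 280 m: t = x / v_x = 280 / 48.08 = 5.824 s.
y = 44.4 + v_y0 t − ½ g t² = 44.4 + 36.23×5.824 − 4.905×5.824² = 89.0 m.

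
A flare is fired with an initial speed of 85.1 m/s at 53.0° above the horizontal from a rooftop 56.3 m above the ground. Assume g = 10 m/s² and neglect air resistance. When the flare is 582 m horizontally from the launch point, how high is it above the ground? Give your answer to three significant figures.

183 m

v_x = 85.1 cos 53.0° = 51.21 m/s, v_y0 = 85.1 sin 53.0° = 67.96 m/s.
Time to reach x = 582 m: t = x / v_x = 582 / 51.21 = 11.36 s.
y = 56.3 + v_y0 t − ½ g t² = 56.3 + 67.96×11.36 − 5.000×11.36² = 183 m.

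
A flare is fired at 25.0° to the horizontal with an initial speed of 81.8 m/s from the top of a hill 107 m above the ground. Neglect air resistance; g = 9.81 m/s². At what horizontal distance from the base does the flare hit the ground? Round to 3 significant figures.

695 m

Components: v_x = 81.8 cos 25.0° = 74.14 m/s, v_y = 81.8 sin 25.0° = 34.57 m/s.
Vertical: 0 = 107 + 34.57 t − ½(9.81) t² ⇒ 4.905 t² − 34.57 t − 107 = 0.
t = [34.57 + √(1195 + 2099)] / 9.810 = 9.374 s.
Horizontal: R = v_x · t = 74.14 × 9.374 = 695 m.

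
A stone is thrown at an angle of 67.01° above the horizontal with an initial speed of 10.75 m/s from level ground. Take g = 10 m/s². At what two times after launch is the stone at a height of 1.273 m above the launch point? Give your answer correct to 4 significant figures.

0.1383 s and 1.841 s

v_y0 = 10.75 sin 67.01° = 9.8962 m/s.
Set y = v_y0 t − ½ g t² = 1.273: 5.000 t² − 9.8962 t + 1.273 = 0.
t = [9.8962 ± √(97.935 − 25.460)] / 10 = (9.8962 ± 8.5132) / 10, giving t = 0.1383 s or t = 1.841 s.
So the stone is at 1.273 m at t = 0.1383 s (rising) and t = 1.841 s (falling).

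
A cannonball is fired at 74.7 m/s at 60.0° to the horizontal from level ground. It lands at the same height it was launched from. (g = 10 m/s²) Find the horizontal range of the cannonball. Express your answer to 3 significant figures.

483 m

For level ground, R = v₀² sin(2θ) / g.
sin(2 × 60.0°) = sin 120.0° = 0.8660.
R = (74.7)² × 0.8660 / 10 = 483 m.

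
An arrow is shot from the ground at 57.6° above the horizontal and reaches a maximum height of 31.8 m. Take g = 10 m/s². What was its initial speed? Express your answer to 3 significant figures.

At maximum height v_y = 0, so (v₀ sin θ)² = 2 g H.
v₀ sin 57.6° = √(2 × 10 × 31.8) = 25.22 m/s.
v₀ = 25.22 / sin 57.6° = 25.22 / 0.8443 = 29.9 m/s.

29.9 m/s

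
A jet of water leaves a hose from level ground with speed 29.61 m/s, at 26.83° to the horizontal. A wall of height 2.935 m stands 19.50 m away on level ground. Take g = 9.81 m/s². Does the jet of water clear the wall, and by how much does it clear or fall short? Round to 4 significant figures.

Yes — it clears the wall by 4.256 m.

v_x = 29.61 cos 26.83° = 26.422 m/s; v_y0 = 29.61 sin 26.83° = 13.364 m/s.
Time to reach the wall: t = 19.50 / 26.422 = 0.73802 s.
Height at that point: y = 13.364×0.73802 − 4.905×0.73802² = 7.1913 m.
That is 7.1913 − 2.935 = 4.256 m above the top of the wall, so the jet of water clears it.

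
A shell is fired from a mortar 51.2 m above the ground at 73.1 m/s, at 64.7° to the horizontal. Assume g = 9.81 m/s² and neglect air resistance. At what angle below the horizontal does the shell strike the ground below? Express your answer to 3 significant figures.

v_x = 73.1 cos 64.7° = 31.24 m/s.
At impact |v_y| = √(v_y0² + 2 g h) = √(66.09² + 2×9.81×51.2) = 73.30 m/s.
Angle below horizontal = arctan(|v_y| / v_x) = arctan(73.30 / 31.24) = 66.9°.

66.9°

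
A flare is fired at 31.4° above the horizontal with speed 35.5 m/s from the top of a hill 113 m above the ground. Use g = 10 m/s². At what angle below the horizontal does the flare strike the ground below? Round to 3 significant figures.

v_x = 35.5 cos 31.4° = 30.30 m/s.
At impact |v_y| = √(v_y0² + 2 g h) = √(18.50² + 2×10×113) = 51.01 m/s.
Angle below horizontal = arctan(|v_y| / v_x) = arctan(51.01 / 30.30) = 59.3°.

59.3°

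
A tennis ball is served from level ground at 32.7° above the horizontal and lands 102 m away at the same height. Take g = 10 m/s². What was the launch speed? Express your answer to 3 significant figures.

On level ground, R = v₀² sin(2θ) / g, so v₀ = √(R g / sin 2θ).
sin(2 × 32.7°) = 0.9092.
v₀ = √(102 × 10 / 0.9092) = √1122 = 33.5 m/s.

33.5 m/s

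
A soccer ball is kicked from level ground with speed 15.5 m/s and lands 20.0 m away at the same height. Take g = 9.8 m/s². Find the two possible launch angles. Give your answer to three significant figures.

27.3° and 62.7°

Level-ground range: R = v₀² sin(2θ)/g ⇒ sin 2θ = R g / v₀² = 20.0×9.8/15.5² = 0.8158.
2θ = arcsin(0.8158) = 54.67° or 180° − 54.67° = 125.33°.
So θ = 27.3° or θ = 62.7°.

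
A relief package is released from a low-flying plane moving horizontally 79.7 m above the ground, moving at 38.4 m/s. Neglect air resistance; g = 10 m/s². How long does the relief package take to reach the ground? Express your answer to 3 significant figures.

The horizontal speed doesn't affect the fall. With v_y0 = 0, h = ½ g t².
t = √(2 × 79.7 / 10) = √15.94 = 3.99 s.

3.99 s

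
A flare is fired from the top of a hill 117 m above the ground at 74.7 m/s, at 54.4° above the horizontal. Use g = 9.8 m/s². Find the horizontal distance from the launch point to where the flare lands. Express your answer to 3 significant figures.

613 m

Components: v_x = 74.7 cos 54.4° = 43.48 m/s, v_y = 74.7 sin 54.4° = 60.74 m/s.
Vertical: 0 = 117 + 60.74 t − ½(9.8) t² ⇒ 4.900 t² − 60.74 t − 117 = 0.
t = [60.74 + √(3689 + 2293)] / 9.800 = 14.09 s.
Horizontal: R = v_x · t = 43.48 × 14.09 = 613 m.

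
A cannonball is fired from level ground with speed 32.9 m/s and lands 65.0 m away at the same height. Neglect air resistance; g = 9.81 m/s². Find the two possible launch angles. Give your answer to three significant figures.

Level-ground range: R = v₀² sin(2θ)/g ⇒ sin 2θ = R g / v₀² = 65.0×9.81/32.9² = 0.5891.
2θ = arcsin(0.5891) = 36.09° or 180° − 36.09° = 143.91°.
So θ = 18.0° or θ = 72.0°.

18.0° and 72.0°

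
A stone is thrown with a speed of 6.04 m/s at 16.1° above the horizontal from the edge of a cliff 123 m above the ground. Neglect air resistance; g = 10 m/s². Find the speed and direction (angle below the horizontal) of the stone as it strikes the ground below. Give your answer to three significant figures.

v_x = 6.04 cos 16.1° = 5.803 m/s (constant).
|v_y| at impact = √((1.675)² + 2×10×123) = 49.63 m/s.
Speed = √(5.803² + 49.63²) = 50.0 m/s; angle = arctan(49.63/5.803) = 83.3° below horizontal.

50.0 m/s at 83.3° below the horizontal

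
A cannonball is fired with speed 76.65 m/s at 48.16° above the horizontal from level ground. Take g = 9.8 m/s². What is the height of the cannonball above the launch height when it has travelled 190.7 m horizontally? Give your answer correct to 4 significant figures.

144.8 m

v_x = 76.65 cos 48.16° = 51.130 m/s, v_y0 = 76.65 sin 48.16° = 57.105 m/s.
Time to reach x = 190.7 m: t = x / v_x = 190.7 / 51.130 = 3.7297 s.
y = v_y0 t − ½ g t² = 57.105×3.7297 − 4.900×3.7297² = 144.8 m.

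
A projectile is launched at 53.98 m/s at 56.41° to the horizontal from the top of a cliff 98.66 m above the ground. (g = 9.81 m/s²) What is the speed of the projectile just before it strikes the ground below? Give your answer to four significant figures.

v_x = 53.98 cos 56.41° = 29.864 m/s is unchanged throughout.
For the vertical component, v_y² = v_y0² + 2 g h = (44.966)² + 2×9.81×98.66 = 3957.7, so |v_y| = 62.910 m/s.
Impact speed = √(v_x² + v_y²) = √(891.86 + 3957.7) = 69.64 m/s.

69.64 m/s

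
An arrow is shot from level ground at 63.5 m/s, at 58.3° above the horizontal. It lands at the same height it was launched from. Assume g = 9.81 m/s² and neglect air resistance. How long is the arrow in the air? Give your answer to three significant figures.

Vertical component: v_y = 63.5 sin 58.3° = 54.03 m/s.
For a projectile landing at launch height, time of flight is t = 2 v_y / g = 2 × 54.03 / 9.81 = 11.0 s.

11.0 s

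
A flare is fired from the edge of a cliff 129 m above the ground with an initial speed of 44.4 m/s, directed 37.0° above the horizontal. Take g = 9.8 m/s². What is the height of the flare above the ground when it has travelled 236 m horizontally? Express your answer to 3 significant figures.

89.8 m

v_x = 44.4 cos 37.0° = 35.46 m/s, v_y0 = 44.4 sin 37.0° = 26.72 m/s.
Time to reach x = 236 m: t = x / v_x = 236 / 35.46 = 6.655 s.
y = 129 + v_y0 t − ½ g t² = 129 + 26.72×6.655 − 4.900×6.655² = 89.8 m.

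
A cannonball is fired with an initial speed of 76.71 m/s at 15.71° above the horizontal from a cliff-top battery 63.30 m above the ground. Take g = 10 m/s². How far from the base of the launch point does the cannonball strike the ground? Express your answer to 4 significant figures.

457.6 m

Components: v_x = 76.71 cos 15.71° = 73.844 m/s, v_y = 76.71 sin 15.71° = 20.771 m/s.
Vertical: 0 = 63.30 + 20.771 t − ½(10) t² ⇒ 5.000 t² − 20.771 t − 63.30 = 0.
t = [20.771 + √(431.43 + 1266.0)] / 10.00 = 6.1971 s.
Horizontal: R = v_x · t = 73.844 × 6.1971 = 457.6 m.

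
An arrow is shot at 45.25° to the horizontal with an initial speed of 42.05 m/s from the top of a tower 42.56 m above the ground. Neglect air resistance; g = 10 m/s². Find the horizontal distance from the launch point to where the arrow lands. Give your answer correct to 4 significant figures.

212.0 m

Components: v_x = 42.05 cos 45.25° = 29.604 m/s, v_y = 42.05 sin 45.25° = 29.863 m/s.
Vertical: 0 = 42.56 + 29.863 t − ½(10) t² ⇒ 5.000 t² − 29.863 t − 42.56 = 0.
t = [29.863 + √(891.80 + 851.20)] / 10.00 = 7.1612 s.
Horizontal: R = v_x · t = 29.604 × 7.1612 = 212.0 m.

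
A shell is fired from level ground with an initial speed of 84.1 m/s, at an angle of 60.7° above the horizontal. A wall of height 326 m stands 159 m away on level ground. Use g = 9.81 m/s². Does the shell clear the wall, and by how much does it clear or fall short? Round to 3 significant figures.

v_x = 84.1 cos 60.7° = 41.16 m/s; v_y0 = 84.1 sin 60.7° = 73.34 m/s.
Time to reach the wall: t = 159 / 41.16 = 3.863 s.
Height at that point: y = 73.34×3.863 − 4.905×3.863² = 210.1 m.
That is 326 − 210.1 = 116 m below the top of the wall, so the shell does not clear it.

No — it falls 116 m short of clearing the wall.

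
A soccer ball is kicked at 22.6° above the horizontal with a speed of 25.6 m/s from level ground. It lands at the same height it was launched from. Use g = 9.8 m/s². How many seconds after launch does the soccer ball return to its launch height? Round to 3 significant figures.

Vertical component: v_y = 25.6 sin 22.6° = 9.838 m/s.
For a projectile landing at launch height, time of flight is t = 2 v_y / g = 2 × 9.838 / 9.8 = 2.01 s.

2.01 s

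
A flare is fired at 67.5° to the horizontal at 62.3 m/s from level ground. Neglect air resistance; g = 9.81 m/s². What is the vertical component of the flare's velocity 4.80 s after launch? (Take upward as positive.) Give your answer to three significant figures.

Initial vertical component: v_y0 = 62.3 sin 67.5° = 57.56 m/s.
v_y(t) = v_y0 − g t = 57.56 − 9.81 × 4.80 = 10.5 m/s.

10.5 m/s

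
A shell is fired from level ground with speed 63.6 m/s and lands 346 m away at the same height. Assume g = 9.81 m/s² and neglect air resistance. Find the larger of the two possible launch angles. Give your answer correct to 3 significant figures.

Level-ground range: R = v₀² sin(2θ)/g ⇒ sin 2θ = R g / v₀² = 346×9.81/63.6² = 0.8391.
2θ = arcsin(0.8391) = 57.05° or 180° − 57.05° = 122.95°.
So θ = 28.5° or θ = 61.5°.

61.5°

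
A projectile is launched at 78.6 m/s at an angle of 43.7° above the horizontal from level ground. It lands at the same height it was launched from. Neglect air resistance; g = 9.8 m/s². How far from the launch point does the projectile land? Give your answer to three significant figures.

630 m

Components: v_x = 78.6 cos 43.7° = 56.83 m/s, v_y = 78.6 sin 43.7° = 54.30 m/s.
Time of flight (same landing height): t = 2 v_y / g = 2 × 54.30 / 9.8 = 11.08 s.
Range: R = v_x · t = 56.83 × 11.08 = 630 m.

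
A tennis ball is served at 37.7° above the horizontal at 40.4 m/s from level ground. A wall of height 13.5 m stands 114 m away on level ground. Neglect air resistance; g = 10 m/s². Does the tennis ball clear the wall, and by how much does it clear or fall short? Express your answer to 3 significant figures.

Yes — it clears the wall by 11.0 m.

v_x = 40.4 cos 37.7° = 31.97 m/s; v_y0 = 40.4 sin 37.7° = 24.71 m/s.
Time to reach the wall: t = 114 / 31.97 = 3.566 s.
Height at that point: y = 24.71×3.566 − 5.000×3.566² = 24.53 m.
That is 24.53 − 13.5 = 11.0 m above the top of the wall, so the tennis ball clears it.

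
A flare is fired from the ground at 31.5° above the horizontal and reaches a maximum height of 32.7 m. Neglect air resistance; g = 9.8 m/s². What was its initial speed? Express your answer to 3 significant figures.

At maximum height v_y = 0, so (v₀ sin θ)² = 2 g H.
v₀ sin 31.5° = √(2 × 9.8 × 32.7) = 25.32 m/s.
v₀ = 25.32 / sin 31.5° = 25.32 / 0.5225 = 48.5 m/s.

48.5 m/s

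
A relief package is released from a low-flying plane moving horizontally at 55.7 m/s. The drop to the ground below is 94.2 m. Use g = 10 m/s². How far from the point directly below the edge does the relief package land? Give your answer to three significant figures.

242 m

Initial vertical velocity is zero, so the fall time comes from h = ½ g t²: t = √(2 × 94.2 / 10) = 4.341 s.
Horizontal motion is uniform at 55.7 m/s, so x = 55.7 × 4.341 = 242 m.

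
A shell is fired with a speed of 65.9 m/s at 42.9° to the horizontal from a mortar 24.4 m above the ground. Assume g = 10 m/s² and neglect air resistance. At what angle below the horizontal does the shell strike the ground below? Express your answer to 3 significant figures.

v_x = 65.9 cos 42.9° = 48.27 m/s.
At impact |v_y| = √(v_y0² + 2 g h) = √(44.86² + 2×10×24.4) = 50.00 m/s.
Angle below horizontal = arctan(|v_y| / v_x) = arctan(50.00 / 48.27) = 46.0°.

46.0°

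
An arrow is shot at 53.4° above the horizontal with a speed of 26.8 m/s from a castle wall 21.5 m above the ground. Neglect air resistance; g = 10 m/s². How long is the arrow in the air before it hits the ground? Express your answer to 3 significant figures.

Vertical component: v_y = 26.8 sin 53.4° = 21.52 m/s.
Taking up as positive with launch at y = 21.5 m, landing at y = 0: 0 = 21.5 + 21.52 t − ½(10) t².
Solving 5.000 t² − 21.52 t − 21.5 = 0 gives t = [21.52 + √(21.52² + 4·5.000·21.5)] / 10.00 = 5.14 s.

5.14 s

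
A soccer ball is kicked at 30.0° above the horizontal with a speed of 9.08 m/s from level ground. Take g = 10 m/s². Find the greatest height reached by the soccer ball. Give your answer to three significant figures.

1.03 m

Vertical component of launch velocity: v_y = 9.08 sin 30.0° = 4.540 m/s.
At the highest point the vertical velocity is zero, so v_y² = 2 g h_max.
h_max = (4.540)² / (2 × 10) = 20.61 / 20.00 = 1.03 m.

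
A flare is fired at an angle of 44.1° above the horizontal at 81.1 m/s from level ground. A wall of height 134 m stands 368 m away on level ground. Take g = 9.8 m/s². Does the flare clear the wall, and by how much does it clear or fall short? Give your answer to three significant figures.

v_x = 81.1 cos 44.1° = 58.24 m/s; v_y0 = 81.1 sin 44.1° = 56.44 m/s.
Time to reach the wall: t = 368 / 58.24 = 6.319 s.
Height at that point: y = 56.44×6.319 − 4.900×6.319² = 161.0 m.
That is 161.0 − 134 = 27.0 m above the top of the wall, so the flare clears it.

Yes — it clears the wall by 27.0 m.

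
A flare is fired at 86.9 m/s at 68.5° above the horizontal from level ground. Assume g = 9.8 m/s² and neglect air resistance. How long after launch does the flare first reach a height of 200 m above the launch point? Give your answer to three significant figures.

v_y0 = 86.9 sin 68.5° = 80.85 m/s.
Set y = v_y0 t − ½ g t² = 200: 4.900 t² − 80.85 t + 200 = 0.
t = [80.85 ± √(6537 − 3920)] / 9.8 = (80.85 ± 51.16) / 9.8, giving t = 3.03 s or t = 13.5 s.
The flare is on the way up at the first time, so t = 3.03 s.

3.03 s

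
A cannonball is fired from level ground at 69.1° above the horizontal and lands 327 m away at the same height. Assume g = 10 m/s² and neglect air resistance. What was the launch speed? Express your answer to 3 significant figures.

70.0 m/s

On level ground, R = v₀² sin(2θ) / g, so v₀ = √(R g / sin 2θ).
sin(2 × 69.1°) = 0.6665.
v₀ = √(327 × 10 / 0.6665) = √4906 = 70.0 m/s.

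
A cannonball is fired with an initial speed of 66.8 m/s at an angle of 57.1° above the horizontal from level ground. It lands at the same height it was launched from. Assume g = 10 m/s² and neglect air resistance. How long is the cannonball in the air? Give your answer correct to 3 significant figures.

Vertical component: v_y = 66.8 sin 57.1° = 56.09 m/s.
For a projectile landing at launch height, time of flight is t = 2 v_y / g = 2 × 56.09 / 10 = 11.2 s.

11.2 s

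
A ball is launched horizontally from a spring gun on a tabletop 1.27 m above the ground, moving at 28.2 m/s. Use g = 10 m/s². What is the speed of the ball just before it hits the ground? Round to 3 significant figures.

Fall time: t = √(2 × 1.27 / 10) = 0.5040 s.
At impact: v_x = 28.2 m/s (unchanged), v_y = g t = 10 × 0.5040 = 5.040 m/s.
Speed = √(v_x² + v_y²) = √(795.2 + 25.40) = 28.6 m/s.

28.6 m/s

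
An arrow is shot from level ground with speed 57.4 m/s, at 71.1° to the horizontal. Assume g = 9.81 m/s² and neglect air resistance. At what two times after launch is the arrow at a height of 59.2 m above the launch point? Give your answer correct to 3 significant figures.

1.23 s and 9.85 s

v_y0 = 57.4 sin 71.1° = 54.31 m/s.
Set y = v_y0 t − ½ g t² = 59.2: 4.905 t² − 54.31 t + 59.2 = 0.
t = [54.31 ± √(2950 − 1162)] / 9.81 = (54.31 ± 42.28) / 9.81, giving t = 1.23 s or t = 9.85 s.
So the arrow is at 59.2 m at t = 1.23 s (rising) and t = 9.85 s (falling).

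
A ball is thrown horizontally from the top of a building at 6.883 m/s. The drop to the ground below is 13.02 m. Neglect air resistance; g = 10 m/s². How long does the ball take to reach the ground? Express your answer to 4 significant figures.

1.614 s

The horizontal speed doesn't affect the fall. With v_y0 = 0, h = ½ g t².
t = √(2 × 13.02 / 10) = √2.6040 = 1.614 s.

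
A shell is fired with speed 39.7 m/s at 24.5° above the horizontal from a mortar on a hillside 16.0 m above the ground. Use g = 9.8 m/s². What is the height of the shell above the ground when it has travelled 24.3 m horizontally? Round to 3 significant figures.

24.9 m

v_x = 39.7 cos 24.5° = 36.13 m/s, v_y0 = 39.7 sin 24.5° = 16.46 m/s.
Time to reach x = 24.3 m: t = x / v_x = 24.3 / 36.13 = 0.6726 s.
y = 16.0 + v_y0 t − ½ g t² = 16.0 + 16.46×0.6726 − 4.900×0.6726² = 24.9 m.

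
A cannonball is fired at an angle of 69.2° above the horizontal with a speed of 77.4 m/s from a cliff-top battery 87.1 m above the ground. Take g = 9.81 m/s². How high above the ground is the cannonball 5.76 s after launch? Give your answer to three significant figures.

v_y0 = 77.4 sin 69.2° = 72.36 m/s.
y(t) = 87.1 + v_y0 t − ½ g t² = 87.1 + 72.36×5.76 − ½×9.81×5.76² = 341 m.

341 m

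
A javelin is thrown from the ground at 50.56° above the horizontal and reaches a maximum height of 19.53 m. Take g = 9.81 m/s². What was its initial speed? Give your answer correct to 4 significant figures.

At maximum height v_y = 0, so (v₀ sin θ)² = 2 g H.
v₀ sin 50.56° = √(2 × 9.81 × 19.53) = 19.575 m/s.
v₀ = 19.575 / sin 50.56° = 19.575 / 0.7723 = 25.35 m/s.

25.35 m/s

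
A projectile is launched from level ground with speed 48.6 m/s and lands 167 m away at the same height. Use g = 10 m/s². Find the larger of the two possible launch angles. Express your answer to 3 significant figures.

Level-ground range: R = v₀² sin(2θ)/g ⇒ sin 2θ = R g / v₀² = 167×10/48.6² = 0.7070.
2θ = arcsin(0.7070) = 44.99° or 180° − 44.99° = 135.01°.
So θ = 22.5° or θ = 67.5°.

67.5°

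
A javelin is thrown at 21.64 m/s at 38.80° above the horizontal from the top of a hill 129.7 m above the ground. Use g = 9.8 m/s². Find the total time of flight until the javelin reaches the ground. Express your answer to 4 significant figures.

6.711 s

Vertical component: v_y = 21.64 sin 38.80° = 13.560 m/s.
Taking up as positive with launch at y = 129.7 m, landing at y = 0: 0 = 129.7 + 13.560 t − ½(9.8) t².
Solving 4.900 t² − 13.560 t − 129.7 = 0 gives t = [13.560 + √(13.560² + 4·4.900·129.7)] / 9.800 = 6.711 s.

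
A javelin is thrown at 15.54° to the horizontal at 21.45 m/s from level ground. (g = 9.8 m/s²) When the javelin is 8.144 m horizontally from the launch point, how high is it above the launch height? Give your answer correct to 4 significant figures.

1.504 m

v_x = 21.45 cos 15.54° = 20.666 m/s, v_y0 = 21.45 sin 15.54° = 5.7467 m/s.
Time to reach x = 8.144 m: t = x / v_x = 8.144 / 20.666 = 0.39408 s.
y = v_y0 t − ½ g t² = 5.7467×0.39408 − 4.900×0.39408² = 1.504 m.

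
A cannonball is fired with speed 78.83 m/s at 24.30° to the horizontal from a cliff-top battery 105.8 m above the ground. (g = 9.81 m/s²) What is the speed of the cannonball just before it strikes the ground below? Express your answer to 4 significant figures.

v_x = 78.83 cos 24.30° = 71.846 m/s is unchanged throughout.
For the vertical component, v_y² = v_y0² + 2 g h = (32.440)² + 2×9.81×105.8 = 3128.1, so |v_y| = 55.929 m/s.
Impact speed = √(v_x² + v_y²) = √(5161.8 + 3128.1) = 91.05 m/s.

91.05 m/s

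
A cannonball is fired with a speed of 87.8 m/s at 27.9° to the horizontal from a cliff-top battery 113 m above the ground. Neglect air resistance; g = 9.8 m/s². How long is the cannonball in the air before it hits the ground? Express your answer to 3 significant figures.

10.6 s

Vertical component: v_y = 87.8 sin 27.9° = 41.08 m/s.
Taking up as positive with launch at y = 113 m, landing at y = 0: 0 = 113 + 41.08 t − ½(9.8) t².
Solving 4.900 t² − 41.08 t − 113 = 0 gives t = [41.08 + √(41.08² + 4·4.900·113)] / 9.800 = 10.6 s.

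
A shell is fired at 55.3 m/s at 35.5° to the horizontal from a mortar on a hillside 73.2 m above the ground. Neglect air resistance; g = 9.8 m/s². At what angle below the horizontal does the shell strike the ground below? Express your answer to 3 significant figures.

47.8°

v_x = 55.3 cos 35.5° = 45.02 m/s.
At impact |v_y| = √(v_y0² + 2 g h) = √(32.11² + 2×9.8×73.2) = 49.66 m/s.
Angle below horizontal = arctan(|v_y| / v_x) = arctan(49.66 / 45.02) = 47.8°.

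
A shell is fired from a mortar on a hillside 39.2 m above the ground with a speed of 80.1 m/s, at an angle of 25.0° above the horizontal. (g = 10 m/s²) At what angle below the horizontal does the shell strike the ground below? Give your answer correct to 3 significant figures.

v_x = 80.1 cos 25.0° = 72.60 m/s.
At impact |v_y| = √(v_y0² + 2 g h) = √(33.85² + 2×10×39.2) = 43.93 m/s.
Angle below horizontal = arctan(|v_y| / v_x) = arctan(43.93 / 72.60) = 31.2°.

31.2°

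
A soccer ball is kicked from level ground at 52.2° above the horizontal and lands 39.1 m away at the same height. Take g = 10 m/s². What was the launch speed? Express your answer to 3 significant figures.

20.1 m/s

On level ground, R = v₀² sin(2θ) / g, so v₀ = √(R g / sin 2θ).
sin(2 × 52.2°) = 0.9686.
v₀ = √(39.1 × 10 / 0.9686) = √403.7 = 20.1 m/s.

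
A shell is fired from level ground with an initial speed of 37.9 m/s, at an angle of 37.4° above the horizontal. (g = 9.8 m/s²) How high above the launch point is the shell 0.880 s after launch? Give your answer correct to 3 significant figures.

16.5 m

v_y0 = 37.9 sin 37.4° = 23.02 m/s.
y(t) = v_y0 t − ½ g t² = 23.02×0.880 − 4.900×0.880² = 16.5 m.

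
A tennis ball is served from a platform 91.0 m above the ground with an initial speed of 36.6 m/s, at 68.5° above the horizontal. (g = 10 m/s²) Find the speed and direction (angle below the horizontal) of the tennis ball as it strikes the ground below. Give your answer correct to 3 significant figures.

56.2 m/s at 76.2° below the horizontal

v_x = 36.6 cos 68.5° = 13.41 m/s (constant).
|v_y| at impact = √((34.05)² + 2×10×91.0) = 54.58 m/s.
Speed = √(13.41² + 54.58²) = 56.2 m/s; angle = arctan(54.58/13.41) = 76.2° below horizontal.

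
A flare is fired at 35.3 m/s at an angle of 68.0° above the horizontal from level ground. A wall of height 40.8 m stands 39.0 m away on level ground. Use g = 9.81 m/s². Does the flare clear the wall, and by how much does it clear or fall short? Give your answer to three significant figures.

v_x = 35.3 cos 68.0° = 13.22 m/s; v_y0 = 35.3 sin 68.0° = 32.73 m/s.
Time to reach the wall: t = 39.0 / 13.22 = 2.950 s.
Height at that point: y = 32.73×2.950 − 4.905×2.950² = 53.87 m.
That is 53.87 − 40.8 = 13.1 m above the top of the wall, so the flare clears it.

Yes — it clears the wall by 13.1 m.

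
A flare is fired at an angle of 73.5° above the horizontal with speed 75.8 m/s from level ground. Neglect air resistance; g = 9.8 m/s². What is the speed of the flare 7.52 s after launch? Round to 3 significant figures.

v_x = 75.8 cos 73.5° = 21.53 m/s (constant).
v_y(t) = 75.8 sin 73.5° − g t = 72.68 − 9.8 × 7.52 = -1.016 m/s.
Speed = √(v_x² + v_y²) = √(463.5 + 1.032) = 21.6 m/s.

21.6 m/s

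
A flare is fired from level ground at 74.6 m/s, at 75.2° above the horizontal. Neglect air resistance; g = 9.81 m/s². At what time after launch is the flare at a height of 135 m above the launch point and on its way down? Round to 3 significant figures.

v_y0 = 74.6 sin 75.2° = 72.13 m/s.
Set y = v_y0 t − ½ g t² = 135: 4.905 t² − 72.13 t + 135 = 0.
t = [72.13 ± √(5203 − 2649)] / 9.81 = (72.13 ± 50.54) / 9.81, giving t = 2.20 s or t = 12.5 s.
On the way down corresponds to the larger root: t = 12.5 s.

12.5 s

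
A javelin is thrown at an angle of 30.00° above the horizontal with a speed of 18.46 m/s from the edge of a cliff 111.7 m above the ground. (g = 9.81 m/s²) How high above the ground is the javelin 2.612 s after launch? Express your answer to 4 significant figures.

v_y0 = 18.46 sin 30.00° = 9.2300 m/s.
y(t) = 111.7 + v_y0 t − ½ g t² = 111.7 + 9.2300×2.612 − ½×9.81×2.612² = 102.3 m.

102.3 m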